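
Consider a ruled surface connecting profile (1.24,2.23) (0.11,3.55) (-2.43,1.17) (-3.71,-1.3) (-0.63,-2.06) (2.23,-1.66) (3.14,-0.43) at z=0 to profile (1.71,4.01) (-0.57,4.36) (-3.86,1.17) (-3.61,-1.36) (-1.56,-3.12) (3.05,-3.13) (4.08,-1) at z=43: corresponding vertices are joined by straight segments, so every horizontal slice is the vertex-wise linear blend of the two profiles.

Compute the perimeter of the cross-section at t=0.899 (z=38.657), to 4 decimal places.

Cross-section at t=0.899: each vertex is (1-t)·p0[i] + t·p1[i].
  v1: (1-0.899)·(1.24,2.23) + 0.899·(1.71,4.01) = (1.6625,3.8302)
  v2: (1-0.899)·(0.11,3.55) + 0.899·(-0.57,4.36) = (-0.5013,4.2782)
  v3: (1-0.899)·(-2.43,1.17) + 0.899·(-3.86,1.17) = (-3.7156,1.1700)
  v4: (1-0.899)·(-3.71,-1.3) + 0.899·(-3.61,-1.36) = (-3.6201,-1.3539)
  v5: (1-0.899)·(-0.63,-2.06) + 0.899·(-1.56,-3.12) = (-1.4661,-3.0129)
  v6: (1-0.899)·(2.23,-1.66) + 0.899·(3.05,-3.13) = (2.9672,-2.9815)
  v7: (1-0.899)·(3.14,-0.43) + 0.899·(4.08,-1) = (3.9851,-0.9424)
Perimeter = Σ |v_{i+1} − v_i|:
  edge 1→2: √(-2.1639² + 0.4480²) = 2.2097 (running 2.2097)
  edge 2→3: √(-3.2142² + -3.1082²) = 4.4713 (running 6.6810)
  edge 3→4: √(0.0955² + -2.5239²) = 2.5257 (running 9.2067)
  edge 4→5: √(2.1540² + -1.6590²) = 2.7188 (running 11.9256)
  edge 5→6: √(4.4333² + 0.0314²) = 4.4334 (running 16.3590)
  edge 6→7: √(1.0179² + 2.0391²) = 2.2790 (running 18.6380)
  edge 7→1: √(-2.3225² + 4.7726²) = 5.3078 (running 23.9458)
Perimeter = 23.9458

Perimeter at t=0.899: 23.9458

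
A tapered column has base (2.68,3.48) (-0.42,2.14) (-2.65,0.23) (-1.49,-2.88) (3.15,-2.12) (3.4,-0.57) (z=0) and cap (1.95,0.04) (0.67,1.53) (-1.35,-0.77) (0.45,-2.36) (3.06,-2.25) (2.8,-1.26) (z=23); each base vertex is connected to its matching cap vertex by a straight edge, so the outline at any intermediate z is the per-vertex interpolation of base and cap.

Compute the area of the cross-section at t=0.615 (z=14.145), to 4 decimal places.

Cross-section at t=0.615: each vertex is (1-t)·p0[i] + t·p1[i].
  v1: (1-0.615)·(2.68,3.48) + 0.615·(1.95,0.04) = (2.2310,1.3644)
  v2: (1-0.615)·(-0.42,2.14) + 0.615·(0.67,1.53) = (0.2504,1.7649)
  v3: (1-0.615)·(-2.65,0.23) + 0.615·(-1.35,-0.77) = (-1.8505,-0.3850)
  v4: (1-0.615)·(-1.49,-2.88) + 0.615·(0.45,-2.36) = (-0.2969,-2.5602)
  v5: (1-0.615)·(3.15,-2.12) + 0.615·(3.06,-2.25) = (3.0946,-2.2000)
  v6: (1-0.615)·(3.4,-0.57) + 0.615·(2.8,-1.26) = (3.0310,-0.9944)
Shoelace sum Σ(x_i·y_{i+1} − x_{i+1}·y_i):
  i=1: 2.2310·1.7649 − 0.2504·1.3644 = +3.5959 (running +3.5959)
  i=2: 0.2504·-0.3850 − -1.8505·1.7649 = +3.1695 (running +6.7654)
  i=3: -1.8505·-2.5602 − -0.2969·-0.3850 = +4.6233 (running +11.3887)
  i=4: -0.2969·-2.2000 − 3.0946·-2.5602 = +8.5761 (running +19.9648)
  i=5: 3.0946·-0.9944 − 3.0310·-2.2000 = +3.5909 (running +23.5557)
  i=6: 3.0310·1.3644 − 2.2310·-0.9944 = +6.3539 (running +29.9096)
Area = |Σ|/2 = |29.9096|/2 = 14.9548

Area at t=0.615: 14.9548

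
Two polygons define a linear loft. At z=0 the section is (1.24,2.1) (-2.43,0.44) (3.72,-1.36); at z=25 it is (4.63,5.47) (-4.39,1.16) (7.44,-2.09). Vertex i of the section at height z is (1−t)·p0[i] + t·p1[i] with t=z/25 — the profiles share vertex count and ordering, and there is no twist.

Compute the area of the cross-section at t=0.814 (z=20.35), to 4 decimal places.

Cross-section at t=0.814: each vertex is (1-t)·p0[i] + t·p1[i].
  v1: (1-0.814)·(1.24,2.1) + 0.814·(4.63,5.47) = (3.9995,4.8432)
  v2: (1-0.814)·(-2.43,0.44) + 0.814·(-4.39,1.16) = (-4.0254,1.0261)
  v3: (1-0.814)·(3.72,-1.36) + 0.814·(7.44,-2.09) = (6.7481,-1.9542)
Shoelace sum Σ(x_i·y_{i+1} − x_{i+1}·y_i):
  i=1: 3.9995·1.0261 − -4.0254·4.8432 = +23.5997 (running +23.5997)
  i=2: -4.0254·-1.9542 − 6.7481·1.0261 = +0.9425 (running +24.5422)
  i=3: 6.7481·4.8432 − 3.9995·-1.9542 = +40.4980 (running +65.0402)
Area = |Σ|/2 = |65.0402|/2 = 32.5201

Area at t=0.814: 32.5201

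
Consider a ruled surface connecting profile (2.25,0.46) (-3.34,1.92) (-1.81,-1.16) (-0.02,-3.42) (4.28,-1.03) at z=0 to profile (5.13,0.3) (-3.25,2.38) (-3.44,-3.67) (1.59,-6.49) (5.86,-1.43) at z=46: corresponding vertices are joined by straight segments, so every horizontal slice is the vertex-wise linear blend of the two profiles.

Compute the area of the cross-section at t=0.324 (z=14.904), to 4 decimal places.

Cross-section at t=0.324: each vertex is (1-t)·p0[i] + t·p1[i].
  v1: (1-0.324)·(2.25,0.46) + 0.324·(5.13,0.3) = (3.1831,0.4082)
  v2: (1-0.324)·(-3.34,1.92) + 0.324·(-3.25,2.38) = (-3.3108,2.0690)
  v3: (1-0.324)·(-1.81,-1.16) + 0.324·(-3.44,-3.67) = (-2.3381,-1.9732)
  v4: (1-0.324)·(-0.02,-3.42) + 0.324·(1.59,-6.49) = (0.5016,-4.4147)
  v5: (1-0.324)·(4.28,-1.03) + 0.324·(5.86,-1.43) = (4.7919,-1.1596)
Shoelace sum Σ(x_i·y_{i+1} − x_{i+1}·y_i):
  i=1: 3.1831·2.0690 − -3.3108·0.4082 = +7.9374 (running +7.9374)
  i=2: -3.3108·-1.9732 − -2.3381·2.0690 = +11.3707 (running +19.3081)
  i=3: -2.3381·-4.4147 − 0.5016·-1.9732 = +11.3119 (running +30.6200)
  i=4: 0.5016·-1.1596 − 4.7919·-4.4147 = +20.5731 (running +51.1931)
  i=5: 4.7919·0.4082 − 3.1831·-1.1596 = +5.6470 (running +56.8401)
Area = |Σ|/2 = |56.8401|/2 = 28.4201

Area at t=0.324: 28.4201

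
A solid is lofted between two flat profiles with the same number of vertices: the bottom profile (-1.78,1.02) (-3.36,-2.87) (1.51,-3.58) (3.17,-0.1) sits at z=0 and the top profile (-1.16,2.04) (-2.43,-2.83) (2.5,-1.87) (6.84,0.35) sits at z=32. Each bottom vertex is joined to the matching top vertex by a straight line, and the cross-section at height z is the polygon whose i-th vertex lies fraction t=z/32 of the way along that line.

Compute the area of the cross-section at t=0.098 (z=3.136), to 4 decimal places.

Cross-section at t=0.098: each vertex is (1-t)·p0[i] + t·p1[i].
  v1: (1-0.098)·(-1.78,1.02) + 0.098·(-1.16,2.04) = (-1.7192,1.1200)
  v2: (1-0.098)·(-3.36,-2.87) + 0.098·(-2.43,-2.83) = (-3.2689,-2.8661)
  v3: (1-0.098)·(1.51,-3.58) + 0.098·(2.5,-1.87) = (1.6070,-3.4124)
  v4: (1-0.098)·(3.17,-0.1) + 0.098·(6.84,0.35) = (3.5297,-0.0559)
Shoelace sum Σ(x_i·y_{i+1} − x_{i+1}·y_i):
  i=1: -1.7192·-2.8661 − -3.2689·1.1200 = +8.5885 (running +8.5885)
  i=2: -3.2689·-3.4124 − 1.6070·-2.8661 = +15.7606 (running +24.3490)
  i=3: 1.6070·-0.0559 − 3.5297·-3.4124 = +11.9548 (running +36.3039)
  i=4: 3.5297·1.1200 − -1.7192·-0.0559 = +3.8570 (running +40.1609)
Area = |Σ|/2 = |40.1609|/2 = 20.0804

Area at t=0.098: 20.0804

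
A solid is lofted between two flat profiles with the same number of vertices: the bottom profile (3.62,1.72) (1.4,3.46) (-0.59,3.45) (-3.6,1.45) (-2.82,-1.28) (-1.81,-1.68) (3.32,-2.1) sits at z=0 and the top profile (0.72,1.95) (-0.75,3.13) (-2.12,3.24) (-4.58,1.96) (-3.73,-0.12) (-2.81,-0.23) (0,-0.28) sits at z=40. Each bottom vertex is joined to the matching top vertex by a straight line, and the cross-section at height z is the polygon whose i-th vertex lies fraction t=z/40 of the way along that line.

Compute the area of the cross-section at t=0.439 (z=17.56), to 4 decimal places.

Area at t=0.439: 22.7602

Cross-section at t=0.439: each vertex is (1-t)·p0[i] + t·p1[i].
  v1: (1-0.439)·(3.62,1.72) + 0.439·(0.72,1.95) = (2.3469,1.8210)
  v2: (1-0.439)·(1.4,3.46) + 0.439·(-0.75,3.13) = (0.4561,3.3151)
  v3: (1-0.439)·(-0.59,3.45) + 0.439·(-2.12,3.24) = (-1.2617,3.3578)
  v4: (1-0.439)·(-3.6,1.45) + 0.439·(-4.58,1.96) = (-4.0302,1.6739)
  v5: (1-0.439)·(-2.82,-1.28) + 0.439·(-3.73,-0.12) = (-3.2195,-0.7708)
  v6: (1-0.439)·(-1.81,-1.68) + 0.439·(-2.81,-0.23) = (-2.2490,-1.0434)
  v7: (1-0.439)·(3.32,-2.1) + 0.439·(0,-0.28) = (1.8625,-1.3010)
Shoelace sum Σ(x_i·y_{i+1} − x_{i+1}·y_i):
  i=1: 2.3469·3.3151 − 0.4561·1.8210 = +6.9496 (running +6.9496)
  i=2: 0.4561·3.3578 − -1.2617·3.3151 = +5.7143 (running +12.6639)
  i=3: -1.2617·1.6739 − -4.0302·3.3578 = +11.4208 (running +24.0847)
  i=4: -4.0302·-0.7708 − -3.2195·1.6739 = +8.4954 (running +32.5801)
  i=5: -3.2195·-1.0434 − -2.2490·-0.7708 = +1.6259 (running +34.2061)
  i=6: -2.2490·-1.3010 − 1.8625·-1.0434 = +4.8694 (running +39.0755)
  i=7: 1.8625·1.8210 − 2.3469·-1.3010 = +6.4450 (running +45.5205)
Area = |Σ|/2 = |45.5205|/2 = 22.7602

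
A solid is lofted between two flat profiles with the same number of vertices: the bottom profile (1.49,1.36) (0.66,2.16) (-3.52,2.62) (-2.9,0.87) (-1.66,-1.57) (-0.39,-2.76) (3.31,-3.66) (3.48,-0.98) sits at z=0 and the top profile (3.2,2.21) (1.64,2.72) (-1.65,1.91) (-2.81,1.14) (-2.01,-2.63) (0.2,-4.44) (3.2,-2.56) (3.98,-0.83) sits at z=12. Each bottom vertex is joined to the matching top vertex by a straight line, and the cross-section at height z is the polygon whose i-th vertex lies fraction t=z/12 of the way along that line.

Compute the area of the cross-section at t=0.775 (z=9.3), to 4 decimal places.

Cross-section at t=0.775: each vertex is (1-t)·p0[i] + t·p1[i].
  v1: (1-0.775)·(1.49,1.36) + 0.775·(3.2,2.21) = (2.8153,2.0187)
  v2: (1-0.775)·(0.66,2.16) + 0.775·(1.64,2.72) = (1.4195,2.5940)
  v3: (1-0.775)·(-3.52,2.62) + 0.775·(-1.65,1.91) = (-2.0707,2.0697)
  v4: (1-0.775)·(-2.9,0.87) + 0.775·(-2.81,1.14) = (-2.8302,1.0793)
  v5: (1-0.775)·(-1.66,-1.57) + 0.775·(-2.01,-2.63) = (-1.9312,-2.3915)
  v6: (1-0.775)·(-0.39,-2.76) + 0.775·(0.2,-4.44) = (0.0673,-4.0620)
  v7: (1-0.775)·(3.31,-3.66) + 0.775·(3.2,-2.56) = (3.2248,-2.8075)
  v8: (1-0.775)·(3.48,-0.98) + 0.775·(3.98,-0.83) = (3.8675,-0.8638)
Shoelace sum Σ(x_i·y_{i+1} − x_{i+1}·y_i):
  i=1: 2.8153·2.5940 − 1.4195·2.0187 = +4.4371 (running +4.4371)
  i=2: 1.4195·2.0697 − -2.0707·2.5940 = +8.3095 (running +12.7467)
  i=3: -2.0707·1.0793 − -2.8302·2.0697 = +3.6231 (running +16.3697)
  i=4: -2.8302·-2.3915 − -1.9312·1.0793 = +8.8528 (running +25.2226)
  i=5: -1.9312·-4.0620 − 0.0673·-2.3915 = +8.0056 (running +33.2281)
  i=6: 0.0673·-2.8075 − 3.2248·-4.0620 = +12.9101 (running +46.1383)
  i=7: 3.2248·-0.8638 − 3.8675·-2.8075 = +8.0726 (running +54.2109)
  i=8: 3.8675·2.0187 − 2.8153·-0.8638 = +10.2392 (running +64.4501)
Area = |Σ|/2 = |64.4501|/2 = 32.2250

Area at t=0.775: 32.2250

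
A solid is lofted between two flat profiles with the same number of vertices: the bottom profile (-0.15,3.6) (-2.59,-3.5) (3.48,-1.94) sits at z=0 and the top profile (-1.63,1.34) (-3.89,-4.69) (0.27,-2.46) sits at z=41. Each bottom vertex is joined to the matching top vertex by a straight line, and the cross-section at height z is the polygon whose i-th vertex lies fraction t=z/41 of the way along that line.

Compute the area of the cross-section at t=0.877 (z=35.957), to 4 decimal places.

Cross-section at t=0.877: each vertex is (1-t)·p0[i] + t·p1[i].
  v1: (1-0.877)·(-0.15,3.6) + 0.877·(-1.63,1.34) = (-1.4480,1.6180)
  v2: (1-0.877)·(-2.59,-3.5) + 0.877·(-3.89,-4.69) = (-3.7301,-4.5436)
  v3: (1-0.877)·(3.48,-1.94) + 0.877·(0.27,-2.46) = (0.6648,-2.3960)
Shoelace sum Σ(x_i·y_{i+1} − x_{i+1}·y_i):
  i=1: -1.4480·-4.5436 − -3.7301·1.6180 = +12.6142 (running +12.6142)
  i=2: -3.7301·-2.3960 − 0.6648·-4.5436 = +11.9582 (running +24.5724)
  i=3: 0.6648·1.6180 − -1.4480·-2.3960 = -2.3937 (running +22.1787)
Area = |Σ|/2 = |22.1787|/2 = 11.0894

Area at t=0.877: 11.0894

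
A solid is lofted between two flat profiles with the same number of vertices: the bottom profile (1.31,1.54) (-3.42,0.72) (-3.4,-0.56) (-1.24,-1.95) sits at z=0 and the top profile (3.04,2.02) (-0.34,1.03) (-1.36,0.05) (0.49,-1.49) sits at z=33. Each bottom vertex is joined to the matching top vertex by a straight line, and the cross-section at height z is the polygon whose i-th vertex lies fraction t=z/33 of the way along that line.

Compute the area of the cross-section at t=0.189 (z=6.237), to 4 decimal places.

Cross-section at t=0.189: each vertex is (1-t)·p0[i] + t·p1[i].
  v1: (1-0.189)·(1.31,1.54) + 0.189·(3.04,2.02) = (1.6370,1.6307)
  v2: (1-0.189)·(-3.42,0.72) + 0.189·(-0.34,1.03) = (-2.8379,0.7786)
  v3: (1-0.189)·(-3.4,-0.56) + 0.189·(-1.36,0.05) = (-3.0144,-0.4447)
  v4: (1-0.189)·(-1.24,-1.95) + 0.189·(0.49,-1.49) = (-0.9130,-1.8631)
Shoelace sum Σ(x_i·y_{i+1} − x_{i+1}·y_i):
  i=1: 1.6370·0.7786 − -2.8379·1.6307 = +5.9023 (running +5.9023)
  i=2: -2.8379·-0.4447 − -3.0144·0.7786 = +3.6090 (running +9.5114)
  i=3: -3.0144·-1.8631 − -0.9130·-0.4447 = +5.2100 (running +14.7214)
  i=4: -0.9130·1.6307 − 1.6370·-1.8631 = +1.5609 (running +16.2823)
Area = |Σ|/2 = |16.2823|/2 = 8.1411

Area at t=0.189: 8.1411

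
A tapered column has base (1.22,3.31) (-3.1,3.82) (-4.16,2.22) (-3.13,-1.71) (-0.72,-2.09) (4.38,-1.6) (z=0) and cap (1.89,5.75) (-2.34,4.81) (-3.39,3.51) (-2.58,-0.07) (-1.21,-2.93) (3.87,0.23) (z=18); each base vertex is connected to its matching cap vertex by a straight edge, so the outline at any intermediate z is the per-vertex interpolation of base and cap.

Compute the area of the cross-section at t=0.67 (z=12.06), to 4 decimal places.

Cross-section at t=0.67: each vertex is (1-t)·p0[i] + t·p1[i].
  v1: (1-0.67)·(1.22,3.31) + 0.67·(1.89,5.75) = (1.6689,4.9448)
  v2: (1-0.67)·(-3.1,3.82) + 0.67·(-2.34,4.81) = (-2.5908,4.4833)
  v3: (1-0.67)·(-4.16,2.22) + 0.67·(-3.39,3.51) = (-3.6441,3.0843)
  v4: (1-0.67)·(-3.13,-1.71) + 0.67·(-2.58,-0.07) = (-2.7615,-0.6112)
  v5: (1-0.67)·(-0.72,-2.09) + 0.67·(-1.21,-2.93) = (-1.0483,-2.6528)
  v6: (1-0.67)·(4.38,-1.6) + 0.67·(3.87,0.23) = (4.0383,-0.3739)
Shoelace sum Σ(x_i·y_{i+1} − x_{i+1}·y_i):
  i=1: 1.6689·4.4833 − -2.5908·4.9448 = +20.2932 (running +20.2932)
  i=2: -2.5908·3.0843 − -3.6441·4.4833 = +8.3468 (running +28.6400)
  i=3: -3.6441·-0.6112 − -2.7615·3.0843 = +10.7446 (running +39.3845)
  i=4: -2.7615·-2.6528 − -1.0483·-0.6112 = +6.6850 (running +46.0695)
  i=5: -1.0483·-0.3739 − 4.0383·-2.6528 = +11.1048 (running +57.1743)
  i=6: 4.0383·4.9448 − 1.6689·-0.3739 = +20.5926 (running +77.7669)
Area = |Σ|/2 = |77.7669|/2 = 38.8834

Area at t=0.67: 38.8834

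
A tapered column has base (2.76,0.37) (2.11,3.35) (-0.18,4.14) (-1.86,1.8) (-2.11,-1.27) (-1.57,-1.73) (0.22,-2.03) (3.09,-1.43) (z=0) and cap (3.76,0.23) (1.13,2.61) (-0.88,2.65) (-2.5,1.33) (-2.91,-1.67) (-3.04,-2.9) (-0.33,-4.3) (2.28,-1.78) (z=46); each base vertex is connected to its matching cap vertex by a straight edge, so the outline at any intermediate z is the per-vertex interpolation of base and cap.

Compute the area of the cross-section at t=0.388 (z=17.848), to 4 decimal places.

Cross-section at t=0.388: each vertex is (1-t)·p0[i] + t·p1[i].
  v1: (1-0.388)·(2.76,0.37) + 0.388·(3.76,0.23) = (3.1480,0.3157)
  v2: (1-0.388)·(2.11,3.35) + 0.388·(1.13,2.61) = (1.7298,3.0629)
  v3: (1-0.388)·(-0.18,4.14) + 0.388·(-0.88,2.65) = (-0.4516,3.5619)
  v4: (1-0.388)·(-1.86,1.8) + 0.388·(-2.5,1.33) = (-2.1083,1.6176)
  v5: (1-0.388)·(-2.11,-1.27) + 0.388·(-2.91,-1.67) = (-2.4204,-1.4252)
  v6: (1-0.388)·(-1.57,-1.73) + 0.388·(-3.04,-2.9) = (-2.1404,-2.1840)
  v7: (1-0.388)·(0.22,-2.03) + 0.388·(-0.33,-4.3) = (0.0066,-2.9108)
  v8: (1-0.388)·(3.09,-1.43) + 0.388·(2.28,-1.78) = (2.7757,-1.5658)
Shoelace sum Σ(x_i·y_{i+1} − x_{i+1}·y_i):
  i=1: 3.1480·3.0629 − 1.7298·0.3157 = +9.0959 (running +9.0959)
  i=2: 1.7298·3.5619 − -0.4516·3.0629 = +7.5444 (running +16.6403)
  i=3: -0.4516·1.6176 − -2.1083·3.5619 = +6.7791 (running +23.4193)
  i=4: -2.1083·-1.4252 − -2.4204·1.6176 = +6.9201 (running +30.3395)
  i=5: -2.4204·-2.1840 − -2.1404·-1.4252 = +2.2356 (running +32.5751)
  i=6: -2.1404·-2.9108 − 0.0066·-2.1840 = +6.2445 (running +38.8196)
  i=7: 0.0066·-1.5658 − 2.7757·-2.9108 = +8.0691 (running +46.8887)
  i=8: 2.7757·0.3157 − 3.1480·-1.5658 = +5.8054 (running +52.6941)
Area = |Σ|/2 = |52.6941|/2 = 26.3470

Area at t=0.388: 26.3470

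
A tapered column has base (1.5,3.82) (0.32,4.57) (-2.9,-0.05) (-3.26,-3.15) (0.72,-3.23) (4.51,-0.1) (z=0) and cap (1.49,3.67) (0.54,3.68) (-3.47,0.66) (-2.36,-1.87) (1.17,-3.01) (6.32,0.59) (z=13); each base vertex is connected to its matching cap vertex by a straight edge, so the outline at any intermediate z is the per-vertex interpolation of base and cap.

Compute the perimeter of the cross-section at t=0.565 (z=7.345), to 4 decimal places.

Cross-section at t=0.565: each vertex is (1-t)·p0[i] + t·p1[i].
  v1: (1-0.565)·(1.5,3.82) + 0.565·(1.49,3.67) = (1.4943,3.7352)
  v2: (1-0.565)·(0.32,4.57) + 0.565·(0.54,3.68) = (0.4443,4.0671)
  v3: (1-0.565)·(-2.9,-0.05) + 0.565·(-3.47,0.66) = (-3.2221,0.3512)
  v4: (1-0.565)·(-3.26,-3.15) + 0.565·(-2.36,-1.87) = (-2.7515,-2.4268)
  v5: (1-0.565)·(0.72,-3.23) + 0.565·(1.17,-3.01) = (0.9742,-3.1057)
  v6: (1-0.565)·(4.51,-0.1) + 0.565·(6.32,0.59) = (5.5327,0.2898)
Perimeter = Σ |v_{i+1} − v_i|:
  edge 1→2: √(-1.0500² + 0.3319²) = 1.1013 (running 1.1013)
  edge 2→3: √(-3.6664² + -3.7160²) = 5.2202 (running 6.3215)
  edge 3→4: √(0.4706² + -2.7780²) = 2.8175 (running 9.1390)
  edge 4→5: √(3.7258² + -0.6789²) = 3.7871 (running 12.9261)
  edge 5→6: √(4.5584² + 3.3955²) = 5.6841 (running 18.6102)
  edge 6→1: √(-4.0383² + 3.4454²) = 5.3084 (running 23.9185)
Perimeter = 23.9185

Perimeter at t=0.565: 23.9185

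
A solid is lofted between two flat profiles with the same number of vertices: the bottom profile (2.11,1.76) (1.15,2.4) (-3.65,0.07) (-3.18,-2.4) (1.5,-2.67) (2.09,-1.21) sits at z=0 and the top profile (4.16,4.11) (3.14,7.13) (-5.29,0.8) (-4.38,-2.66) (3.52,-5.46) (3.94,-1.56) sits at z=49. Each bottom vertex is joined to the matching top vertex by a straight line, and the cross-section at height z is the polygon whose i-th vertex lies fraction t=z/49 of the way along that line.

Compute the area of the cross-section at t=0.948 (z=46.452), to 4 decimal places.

Cross-section at t=0.948: each vertex is (1-t)·p0[i] + t·p1[i].
  v1: (1-0.948)·(2.11,1.76) + 0.948·(4.16,4.11) = (4.0534,3.9878)
  v2: (1-0.948)·(1.15,2.4) + 0.948·(3.14,7.13) = (3.0365,6.8840)
  v3: (1-0.948)·(-3.65,0.07) + 0.948·(-5.29,0.8) = (-5.2047,0.7620)
  v4: (1-0.948)·(-3.18,-2.4) + 0.948·(-4.38,-2.66) = (-4.3176,-2.6465)
  v5: (1-0.948)·(1.5,-2.67) + 0.948·(3.52,-5.46) = (3.4150,-5.3149)
  v6: (1-0.948)·(2.09,-1.21) + 0.948·(3.94,-1.56) = (3.8438,-1.5418)
Shoelace sum Σ(x_i·y_{i+1} − x_{i+1}·y_i):
  i=1: 4.0534·6.8840 − 3.0365·3.9878 = +15.7947 (running +15.7947)
  i=2: 3.0365·0.7620 − -5.2047·6.8840 = +38.1435 (running +53.9382)
  i=3: -5.2047·-2.6465 − -4.3176·0.7620 = +17.0644 (running +71.0026)
  i=4: -4.3176·-5.3149 − 3.4150·-2.6465 = +31.9853 (running +102.9879)
  i=5: 3.4150·-1.5418 − 3.8438·-5.3149 = +15.1643 (running +118.1522)
  i=6: 3.8438·3.9878 − 4.0534·-1.5418 = +21.5778 (running +139.7300)
Area = |Σ|/2 = |139.7300|/2 = 69.8650

Area at t=0.948: 69.8650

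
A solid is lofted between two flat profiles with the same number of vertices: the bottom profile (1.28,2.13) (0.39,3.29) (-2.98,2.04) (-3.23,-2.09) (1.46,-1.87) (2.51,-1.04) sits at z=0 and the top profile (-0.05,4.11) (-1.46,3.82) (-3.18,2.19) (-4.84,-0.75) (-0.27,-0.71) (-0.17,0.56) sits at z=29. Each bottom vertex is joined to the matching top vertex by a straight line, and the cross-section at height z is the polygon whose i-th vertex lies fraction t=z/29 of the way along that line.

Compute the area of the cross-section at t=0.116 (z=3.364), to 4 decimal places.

Area at t=0.116: 21.9409

Cross-section at t=0.116: each vertex is (1-t)·p0[i] + t·p1[i].
  v1: (1-0.116)·(1.28,2.13) + 0.116·(-0.05,4.11) = (1.1257,2.3597)
  v2: (1-0.116)·(0.39,3.29) + 0.116·(-1.46,3.82) = (0.1754,3.3515)
  v3: (1-0.116)·(-2.98,2.04) + 0.116·(-3.18,2.19) = (-3.0032,2.0574)
  v4: (1-0.116)·(-3.23,-2.09) + 0.116·(-4.84,-0.75) = (-3.4168,-1.9346)
  v5: (1-0.116)·(1.46,-1.87) + 0.116·(-0.27,-0.71) = (1.2593,-1.7354)
  v6: (1-0.116)·(2.51,-1.04) + 0.116·(-0.17,0.56) = (2.1991,-0.8544)
Shoelace sum Σ(x_i·y_{i+1} − x_{i+1}·y_i):
  i=1: 1.1257·3.3515 − 0.1754·2.3597 = +3.3589 (running +3.3589)
  i=2: 0.1754·2.0574 − -3.0032·3.3515 = +10.4260 (running +13.7850)
  i=3: -3.0032·-1.9346 − -3.4168·2.0574 = +12.8395 (running +26.6245)
  i=4: -3.4168·-1.7354 − 1.2593·-1.9346 = +8.3658 (running +34.9903)
  i=5: 1.2593·-0.8544 − 2.1991·-1.7354 = +2.7405 (running +37.7308)
  i=6: 2.1991·2.3597 − 1.1257·-0.8544 = +6.1510 (running +43.8818)
Area = |Σ|/2 = |43.8818|/2 = 21.9409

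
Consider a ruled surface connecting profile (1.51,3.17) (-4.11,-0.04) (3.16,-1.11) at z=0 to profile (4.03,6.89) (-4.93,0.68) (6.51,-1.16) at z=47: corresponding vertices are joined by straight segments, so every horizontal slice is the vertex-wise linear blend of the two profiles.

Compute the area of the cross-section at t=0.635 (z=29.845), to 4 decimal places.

Area at t=0.635: 31.3990

Cross-section at t=0.635: each vertex is (1-t)·p0[i] + t·p1[i].
  v1: (1-0.635)·(1.51,3.17) + 0.635·(4.03,6.89) = (3.1102,5.5322)
  v2: (1-0.635)·(-4.11,-0.04) + 0.635·(-4.93,0.68) = (-4.6307,0.4172)
  v3: (1-0.635)·(3.16,-1.11) + 0.635·(6.51,-1.16) = (5.2873,-1.1418)
Shoelace sum Σ(x_i·y_{i+1} − x_{i+1}·y_i):
  i=1: 3.1102·0.4172 − -4.6307·5.5322 = +26.9155 (running +26.9155)
  i=2: -4.6307·-1.1418 − 5.2873·0.4172 = +3.0813 (running +29.9968)
  i=3: 5.2873·5.5322 − 3.1102·-1.1418 = +32.8012 (running +62.7980)
Area = |Σ|/2 = |62.7980|/2 = 31.3990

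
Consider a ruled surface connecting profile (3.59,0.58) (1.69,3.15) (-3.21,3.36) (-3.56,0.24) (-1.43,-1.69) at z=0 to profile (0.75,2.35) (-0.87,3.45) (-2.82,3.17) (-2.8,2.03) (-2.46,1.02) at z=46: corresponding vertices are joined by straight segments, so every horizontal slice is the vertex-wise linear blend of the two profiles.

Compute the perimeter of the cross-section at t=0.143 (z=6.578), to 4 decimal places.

Perimeter at t=0.143: 18.1529

Cross-section at t=0.143: each vertex is (1-t)·p0[i] + t·p1[i].
  v1: (1-0.143)·(3.59,0.58) + 0.143·(0.75,2.35) = (3.1839,0.8331)
  v2: (1-0.143)·(1.69,3.15) + 0.143·(-0.87,3.45) = (1.3239,3.1929)
  v3: (1-0.143)·(-3.21,3.36) + 0.143·(-2.82,3.17) = (-3.1542,3.3328)
  v4: (1-0.143)·(-3.56,0.24) + 0.143·(-2.8,2.03) = (-3.4513,0.4960)
  v5: (1-0.143)·(-1.43,-1.69) + 0.143·(-2.46,1.02) = (-1.5773,-1.3025)
Perimeter = Σ |v_{i+1} − v_i|:
  edge 1→2: √(-1.8600² + 2.3598²) = 3.0047 (running 3.0047)
  edge 2→3: √(-4.4782² + 0.1399²) = 4.4803 (running 7.4850)
  edge 3→4: √(-0.2971² + -2.8369²) = 2.8524 (running 10.3374)
  edge 4→5: √(1.8740² + -1.7984²) = 2.5974 (running 12.9348)
  edge 5→1: √(4.7612² + 2.1356²) = 5.2182 (running 18.1529)
Perimeter = 18.1529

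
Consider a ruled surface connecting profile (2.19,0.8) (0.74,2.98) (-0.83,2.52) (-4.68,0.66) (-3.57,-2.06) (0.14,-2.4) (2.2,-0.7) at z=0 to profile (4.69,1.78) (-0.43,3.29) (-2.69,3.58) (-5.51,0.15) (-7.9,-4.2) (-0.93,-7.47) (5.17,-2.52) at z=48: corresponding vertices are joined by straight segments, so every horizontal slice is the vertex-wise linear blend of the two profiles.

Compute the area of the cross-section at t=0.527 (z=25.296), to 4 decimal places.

Area at t=0.527: 54.7435

Cross-section at t=0.527: each vertex is (1-t)·p0[i] + t·p1[i].
  v1: (1-0.527)·(2.19,0.8) + 0.527·(4.69,1.78) = (3.5075,1.3165)
  v2: (1-0.527)·(0.74,2.98) + 0.527·(-0.43,3.29) = (0.1234,3.1434)
  v3: (1-0.527)·(-0.83,2.52) + 0.527·(-2.69,3.58) = (-1.8102,3.0786)
  v4: (1-0.527)·(-4.68,0.66) + 0.527·(-5.51,0.15) = (-5.1174,0.3912)
  v5: (1-0.527)·(-3.57,-2.06) + 0.527·(-7.9,-4.2) = (-5.8519,-3.1878)
  v6: (1-0.527)·(0.14,-2.4) + 0.527·(-0.93,-7.47) = (-0.4239,-5.0719)
  v7: (1-0.527)·(2.2,-0.7) + 0.527·(5.17,-2.52) = (3.7652,-1.6591)
Shoelace sum Σ(x_i·y_{i+1} − x_{i+1}·y_i):
  i=1: 3.5075·3.1434 − 0.1234·1.3165 = +10.8629 (running +10.8629)
  i=2: 0.1234·3.0786 − -1.8102·3.1434 = +6.0701 (running +16.9330)
  i=3: -1.8102·0.3912 − -5.1174·3.0786 = +15.0463 (running +31.9794)
  i=4: -5.1174·-3.1878 − -5.8519·0.3912 = +18.6026 (running +50.5820)
  i=5: -5.8519·-5.0719 − -0.4239·-3.1878 = +28.3290 (running +78.9110)
  i=6: -0.4239·-1.6591 − 3.7652·-5.0719 = +19.7999 (running +98.7109)
  i=7: 3.7652·1.3165 − 3.5075·-1.6591 = +10.7762 (running +109.4871)
Area = |Σ|/2 = |109.4871|/2 = 54.7435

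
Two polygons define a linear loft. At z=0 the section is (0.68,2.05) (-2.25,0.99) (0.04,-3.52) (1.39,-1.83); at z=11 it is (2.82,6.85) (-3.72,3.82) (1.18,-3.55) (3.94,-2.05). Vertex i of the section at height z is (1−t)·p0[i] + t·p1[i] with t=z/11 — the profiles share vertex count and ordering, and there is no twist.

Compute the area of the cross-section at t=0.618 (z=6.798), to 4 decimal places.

Area at t=0.618: 29.1561

Cross-section at t=0.618: each vertex is (1-t)·p0[i] + t·p1[i].
  v1: (1-0.618)·(0.68,2.05) + 0.618·(2.82,6.85) = (2.0025,5.0164)
  v2: (1-0.618)·(-2.25,0.99) + 0.618·(-3.72,3.82) = (-3.1585,2.7389)
  v3: (1-0.618)·(0.04,-3.52) + 0.618·(1.18,-3.55) = (0.7445,-3.5385)
  v4: (1-0.618)·(1.39,-1.83) + 0.618·(3.94,-2.05) = (2.9659,-1.9660)
Shoelace sum Σ(x_i·y_{i+1} − x_{i+1}·y_i):
  i=1: 2.0025·2.7389 − -3.1585·5.0164 = +21.3289 (running +21.3289)
  i=2: -3.1585·-3.5385 − 0.7445·2.7389 = +9.1371 (running +30.4660)
  i=3: 0.7445·-1.9660 − 2.9659·-3.5385 = +9.0313 (running +39.4973)
  i=4: 2.9659·5.0164 − 2.0025·-1.9660 = +18.8150 (running +58.3123)
Area = |Σ|/2 = |58.3123|/2 = 29.1561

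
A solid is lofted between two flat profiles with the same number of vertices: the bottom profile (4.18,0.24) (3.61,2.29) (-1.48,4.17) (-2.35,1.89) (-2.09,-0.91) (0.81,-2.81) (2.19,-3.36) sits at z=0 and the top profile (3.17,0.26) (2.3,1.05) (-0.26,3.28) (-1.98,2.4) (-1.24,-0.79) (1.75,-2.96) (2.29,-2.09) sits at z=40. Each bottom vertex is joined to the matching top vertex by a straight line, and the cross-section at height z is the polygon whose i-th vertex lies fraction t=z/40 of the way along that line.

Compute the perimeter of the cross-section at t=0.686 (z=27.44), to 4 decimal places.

Cross-section at t=0.686: each vertex is (1-t)·p0[i] + t·p1[i].
  v1: (1-0.686)·(4.18,0.24) + 0.686·(3.17,0.26) = (3.4871,0.2537)
  v2: (1-0.686)·(3.61,2.29) + 0.686·(2.3,1.05) = (2.7113,1.4394)
  v3: (1-0.686)·(-1.48,4.17) + 0.686·(-0.26,3.28) = (-0.6431,3.5595)
  v4: (1-0.686)·(-2.35,1.89) + 0.686·(-1.98,2.4) = (-2.0962,2.2399)
  v5: (1-0.686)·(-2.09,-0.91) + 0.686·(-1.24,-0.79) = (-1.5069,-0.8277)
  v6: (1-0.686)·(0.81,-2.81) + 0.686·(1.75,-2.96) = (1.4548,-2.9129)
  v7: (1-0.686)·(2.19,-3.36) + 0.686·(2.29,-2.09) = (2.2586,-2.4888)
Perimeter = Σ |v_{i+1} − v_i|:
  edge 1→2: √(-0.7758² + 1.1856²) = 1.4169 (running 1.4169)
  edge 2→3: √(-3.3544² + 2.1201²) = 3.9682 (running 5.3851)
  edge 3→4: √(-1.4531² + -1.3196²) = 1.9629 (running 7.3480)
  edge 4→5: √(0.5893² + -3.0675²) = 3.1236 (running 10.4716)
  edge 5→6: √(2.9617² + -2.0852²) = 3.6222 (running 14.0938)
  edge 6→7: √(0.8038² + 0.4241²) = 0.9088 (running 15.0026)
  edge 7→1: √(1.2285² + 2.7425²) = 3.0051 (running 18.0077)
Perimeter = 18.0077

Perimeter at t=0.686: 18.0077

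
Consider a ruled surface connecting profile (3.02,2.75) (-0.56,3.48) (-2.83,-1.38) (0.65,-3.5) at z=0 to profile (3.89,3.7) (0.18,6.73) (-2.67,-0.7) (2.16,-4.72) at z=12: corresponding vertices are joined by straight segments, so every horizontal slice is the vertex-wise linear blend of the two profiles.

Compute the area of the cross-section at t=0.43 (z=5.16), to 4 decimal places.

Area at t=0.43: 30.6694

Cross-section at t=0.43: each vertex is (1-t)·p0[i] + t·p1[i].
  v1: (1-0.43)·(3.02,2.75) + 0.43·(3.89,3.7) = (3.3941,3.1585)
  v2: (1-0.43)·(-0.56,3.48) + 0.43·(0.18,6.73) = (-0.2418,4.8775)
  v3: (1-0.43)·(-2.83,-1.38) + 0.43·(-2.67,-0.7) = (-2.7612,-1.0876)
  v4: (1-0.43)·(0.65,-3.5) + 0.43·(2.16,-4.72) = (1.2993,-4.0246)
Shoelace sum Σ(x_i·y_{i+1} − x_{i+1}·y_i):
  i=1: 3.3941·4.8775 − -0.2418·3.1585 = +17.3184 (running +17.3184)
  i=2: -0.2418·-1.0876 − -2.7612·4.8775 = +13.7307 (running +31.0492)
  i=3: -2.7612·-4.0246 − 1.2993·-1.0876 = +12.5258 (running +43.5750)
  i=4: 1.2993·3.1585 − 3.3941·-4.0246 = +17.7637 (running +61.3388)
Area = |Σ|/2 = |61.3388|/2 = 30.6694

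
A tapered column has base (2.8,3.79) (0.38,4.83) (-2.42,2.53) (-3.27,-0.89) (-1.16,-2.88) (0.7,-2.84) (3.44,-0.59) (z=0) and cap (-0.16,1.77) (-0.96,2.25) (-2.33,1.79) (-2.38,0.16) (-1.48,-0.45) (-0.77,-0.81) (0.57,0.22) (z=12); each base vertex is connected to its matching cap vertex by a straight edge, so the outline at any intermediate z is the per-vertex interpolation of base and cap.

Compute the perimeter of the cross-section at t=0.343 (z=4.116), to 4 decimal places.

Cross-section at t=0.343: each vertex is (1-t)·p0[i] + t·p1[i].
  v1: (1-0.343)·(2.8,3.79) + 0.343·(-0.16,1.77) = (1.7847,3.0971)
  v2: (1-0.343)·(0.38,4.83) + 0.343·(-0.96,2.25) = (-0.0796,3.9451)
  v3: (1-0.343)·(-2.42,2.53) + 0.343·(-2.33,1.79) = (-2.3891,2.2762)
  v4: (1-0.343)·(-3.27,-0.89) + 0.343·(-2.38,0.16) = (-2.9647,-0.5299)
  v5: (1-0.343)·(-1.16,-2.88) + 0.343·(-1.48,-0.45) = (-1.2698,-2.0465)
  v6: (1-0.343)·(0.7,-2.84) + 0.343·(-0.77,-0.81) = (0.1958,-2.1437)
  v7: (1-0.343)·(3.44,-0.59) + 0.343·(0.57,0.22) = (2.4556,-0.3122)
Perimeter = Σ |v_{i+1} − v_i|:
  edge 1→2: √(-1.8643² + 0.8479²) = 2.0481 (running 2.0481)
  edge 2→3: √(-2.3095² + -1.6689²) = 2.8494 (running 4.8975)
  edge 3→4: √(-0.5756² + -2.8060²) = 2.8645 (running 7.7619)
  edge 4→5: √(1.6950² + -1.5167²) = 2.2745 (running 10.0364)
  edge 5→6: √(1.4655² + -0.0972²) = 1.4688 (running 11.5052)
  edge 6→7: √(2.2598² + 1.8315²) = 2.9088 (running 14.4140)
  edge 7→1: √(-0.6709² + 3.4093²) = 3.4747 (running 17.8887)
Perimeter = 17.8887

Perimeter at t=0.343: 17.8887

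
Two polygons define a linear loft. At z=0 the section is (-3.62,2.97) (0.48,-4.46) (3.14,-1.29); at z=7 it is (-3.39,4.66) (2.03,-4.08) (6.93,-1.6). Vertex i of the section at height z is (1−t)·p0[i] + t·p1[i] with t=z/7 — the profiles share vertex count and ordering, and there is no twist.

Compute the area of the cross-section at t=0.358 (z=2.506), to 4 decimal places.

Area at t=0.358: 20.3556

Cross-section at t=0.358: each vertex is (1-t)·p0[i] + t·p1[i].
  v1: (1-0.358)·(-3.62,2.97) + 0.358·(-3.39,4.66) = (-3.5377,3.5750)
  v2: (1-0.358)·(0.48,-4.46) + 0.358·(2.03,-4.08) = (1.0349,-4.3240)
  v3: (1-0.358)·(3.14,-1.29) + 0.358·(6.93,-1.6) = (4.4968,-1.4010)
Shoelace sum Σ(x_i·y_{i+1} − x_{i+1}·y_i):
  i=1: -3.5377·-4.3240 − 1.0349·3.5750 = +11.5969 (running +11.5969)
  i=2: 1.0349·-1.4010 − 4.4968·-4.3240 = +17.9942 (running +29.5911)
  i=3: 4.4968·3.5750 − -3.5377·-1.4010 = +11.1200 (running +40.7111)
Area = |Σ|/2 = |40.7111|/2 = 20.3556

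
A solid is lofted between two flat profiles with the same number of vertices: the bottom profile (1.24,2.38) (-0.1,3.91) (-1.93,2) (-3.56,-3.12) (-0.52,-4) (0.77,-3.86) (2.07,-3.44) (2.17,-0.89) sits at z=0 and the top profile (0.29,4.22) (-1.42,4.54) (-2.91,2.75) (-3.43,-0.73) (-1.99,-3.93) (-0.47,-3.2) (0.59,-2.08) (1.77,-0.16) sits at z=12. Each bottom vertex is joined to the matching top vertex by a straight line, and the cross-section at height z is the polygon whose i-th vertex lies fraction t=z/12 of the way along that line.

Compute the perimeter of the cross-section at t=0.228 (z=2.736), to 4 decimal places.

Perimeter at t=0.228: 21.2879

Cross-section at t=0.228: each vertex is (1-t)·p0[i] + t·p1[i].
  v1: (1-0.228)·(1.24,2.38) + 0.228·(0.29,4.22) = (1.0234,2.7995)
  v2: (1-0.228)·(-0.1,3.91) + 0.228·(-1.42,4.54) = (-0.4010,4.0536)
  v3: (1-0.228)·(-1.93,2) + 0.228·(-2.91,2.75) = (-2.1534,2.1710)
  v4: (1-0.228)·(-3.56,-3.12) + 0.228·(-3.43,-0.73) = (-3.5304,-2.5751)
  v5: (1-0.228)·(-0.52,-4) + 0.228·(-1.99,-3.93) = (-0.8552,-3.9840)
  v6: (1-0.228)·(0.77,-3.86) + 0.228·(-0.47,-3.2) = (0.4873,-3.7095)
  v7: (1-0.228)·(2.07,-3.44) + 0.228·(0.59,-2.08) = (1.7326,-3.1299)
  v8: (1-0.228)·(2.17,-0.89) + 0.228·(1.77,-0.16) = (2.0788,-0.7236)
Perimeter = Σ |v_{i+1} − v_i|:
  edge 1→2: √(-1.4244² + 1.2541²) = 1.8978 (running 1.8978)
  edge 2→3: √(-1.7525² + -1.8826²) = 2.5721 (running 4.4699)
  edge 3→4: √(-1.3769² + -4.7461²) = 4.9418 (running 9.4116)
  edge 4→5: √(2.6752² + -1.4090²) = 3.0236 (running 12.4352)
  edge 5→6: √(1.3424² + 0.2745²) = 1.3702 (running 13.8054)
  edge 6→7: √(1.2453² + 0.5796²) = 1.3736 (running 15.1790)
  edge 7→8: √(0.3462² + 2.4064²) = 2.4311 (running 17.6101)
  edge 8→1: √(-1.0554² + 3.5231²) = 3.6778 (running 21.2879)
Perimeter = 21.2879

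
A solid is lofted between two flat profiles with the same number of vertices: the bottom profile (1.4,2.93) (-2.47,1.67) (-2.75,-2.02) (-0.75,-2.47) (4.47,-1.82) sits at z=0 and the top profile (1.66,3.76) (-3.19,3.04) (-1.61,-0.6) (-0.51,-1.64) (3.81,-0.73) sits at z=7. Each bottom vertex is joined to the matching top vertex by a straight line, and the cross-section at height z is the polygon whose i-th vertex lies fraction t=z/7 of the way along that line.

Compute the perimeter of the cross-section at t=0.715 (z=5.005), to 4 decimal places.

Perimeter at t=0.715: 19.8826

Cross-section at t=0.715: each vertex is (1-t)·p0[i] + t·p1[i].
  v1: (1-0.715)·(1.4,2.93) + 0.715·(1.66,3.76) = (1.5859,3.5234)
  v2: (1-0.715)·(-2.47,1.67) + 0.715·(-3.19,3.04) = (-2.9848,2.6496)
  v3: (1-0.715)·(-2.75,-2.02) + 0.715·(-1.61,-0.6) = (-1.9349,-1.0047)
  v4: (1-0.715)·(-0.75,-2.47) + 0.715·(-0.51,-1.64) = (-0.5784,-1.8765)
  v5: (1-0.715)·(4.47,-1.82) + 0.715·(3.81,-0.73) = (3.9981,-1.0406)
Perimeter = Σ |v_{i+1} − v_i|:
  edge 1→2: √(-4.5707² + -0.8739²) = 4.6535 (running 4.6535)
  edge 2→3: √(1.0499² + -3.6543²) = 3.8021 (running 8.4556)
  edge 3→4: √(1.3565² + -0.8718²) = 1.6125 (running 10.0681)
  edge 4→5: √(4.5765² + 0.8359²) = 4.6522 (running 14.7203)
  edge 5→1: √(-2.4122² + 4.5641²) = 5.1623 (running 19.8826)
Perimeter = 19.8826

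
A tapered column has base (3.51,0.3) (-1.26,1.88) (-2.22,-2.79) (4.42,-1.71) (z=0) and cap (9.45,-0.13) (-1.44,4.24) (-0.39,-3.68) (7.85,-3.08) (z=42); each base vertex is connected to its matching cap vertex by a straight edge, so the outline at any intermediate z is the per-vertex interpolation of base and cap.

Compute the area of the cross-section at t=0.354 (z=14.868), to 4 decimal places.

Area at t=0.354: 28.9571

Cross-section at t=0.354: each vertex is (1-t)·p0[i] + t·p1[i].
  v1: (1-0.354)·(3.51,0.3) + 0.354·(9.45,-0.13) = (5.6128,0.1478)
  v2: (1-0.354)·(-1.26,1.88) + 0.354·(-1.44,4.24) = (-1.3237,2.7154)
  v3: (1-0.354)·(-2.22,-2.79) + 0.354·(-0.39,-3.68) = (-1.5722,-3.1051)
  v4: (1-0.354)·(4.42,-1.71) + 0.354·(7.85,-3.08) = (5.6342,-2.1950)
Shoelace sum Σ(x_i·y_{i+1} − x_{i+1}·y_i):
  i=1: 5.6128·2.7154 − -1.3237·0.1478 = +15.4367 (running +15.4367)
  i=2: -1.3237·-3.1051 − -1.5722·2.7154 = +8.3794 (running +23.8161)
  i=3: -1.5722·-2.1950 − 5.6342·-3.1051 = +20.9455 (running +44.7616)
  i=4: 5.6342·0.1478 − 5.6128·-2.1950 = +13.1525 (running +57.9141)
Area = |Σ|/2 = |57.9141|/2 = 28.9571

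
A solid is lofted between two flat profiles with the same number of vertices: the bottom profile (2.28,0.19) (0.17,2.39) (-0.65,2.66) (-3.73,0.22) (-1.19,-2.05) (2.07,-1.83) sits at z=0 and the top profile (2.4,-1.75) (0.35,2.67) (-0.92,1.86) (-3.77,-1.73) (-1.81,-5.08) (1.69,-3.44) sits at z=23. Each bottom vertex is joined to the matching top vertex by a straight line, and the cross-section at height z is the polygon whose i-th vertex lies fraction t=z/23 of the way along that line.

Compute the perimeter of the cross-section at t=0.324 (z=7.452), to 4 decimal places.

Cross-section at t=0.324: each vertex is (1-t)·p0[i] + t·p1[i].
  v1: (1-0.324)·(2.28,0.19) + 0.324·(2.4,-1.75) = (2.3189,-0.4386)
  v2: (1-0.324)·(0.17,2.39) + 0.324·(0.35,2.67) = (0.2283,2.4807)
  v3: (1-0.324)·(-0.65,2.66) + 0.324·(-0.92,1.86) = (-0.7375,2.4008)
  v4: (1-0.324)·(-3.73,0.22) + 0.324·(-3.77,-1.73) = (-3.7430,-0.4118)
  v5: (1-0.324)·(-1.19,-2.05) + 0.324·(-1.81,-5.08) = (-1.3909,-3.0317)
  v6: (1-0.324)·(2.07,-1.83) + 0.324·(1.69,-3.44) = (1.9469,-2.3516)
Perimeter = Σ |v_{i+1} − v_i|:
  edge 1→2: √(-2.0906² + 2.9193²) = 3.5906 (running 3.5906)
  edge 2→3: √(-0.9658² + -0.0799²) = 0.9691 (running 4.5597)
  edge 3→4: √(-3.0055² + -2.8126²) = 4.1163 (running 8.6760)
  edge 4→5: √(2.3521² + -2.6199²) = 3.5208 (running 12.1968)
  edge 5→6: √(3.3378² + 0.6801²) = 3.4063 (running 15.6032)
  edge 6→1: √(0.3720² + 1.9131²) = 1.9489 (running 17.5521)
Perimeter = 17.5521

Perimeter at t=0.324: 17.5521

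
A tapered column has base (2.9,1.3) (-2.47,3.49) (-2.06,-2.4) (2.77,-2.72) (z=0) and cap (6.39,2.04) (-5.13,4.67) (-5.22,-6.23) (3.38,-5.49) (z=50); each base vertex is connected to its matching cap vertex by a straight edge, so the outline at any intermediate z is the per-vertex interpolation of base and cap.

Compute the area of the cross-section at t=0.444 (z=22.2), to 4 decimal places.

Cross-section at t=0.444: each vertex is (1-t)·p0[i] + t·p1[i].
  v1: (1-0.444)·(2.9,1.3) + 0.444·(6.39,2.04) = (4.4496,1.6286)
  v2: (1-0.444)·(-2.47,3.49) + 0.444·(-5.13,4.67) = (-3.6510,4.0139)
  v3: (1-0.444)·(-2.06,-2.4) + 0.444·(-5.22,-6.23) = (-3.4630,-4.1005)
  v4: (1-0.444)·(2.77,-2.72) + 0.444·(3.38,-5.49) = (3.0408,-3.9499)
Shoelace sum Σ(x_i·y_{i+1} − x_{i+1}·y_i):
  i=1: 4.4496·4.0139 − -3.6510·1.6286 = +23.8061 (running +23.8061)
  i=2: -3.6510·-4.1005 − -3.4630·4.0139 = +28.8715 (running +52.6776)
  i=3: -3.4630·-3.9499 − 3.0408·-4.1005 = +26.1476 (running +78.8253)
  i=4: 3.0408·1.6286 − 4.4496·-3.9499 = +22.5274 (running +101.3527)
Area = |Σ|/2 = |101.3527|/2 = 50.6763

Area at t=0.444: 50.6763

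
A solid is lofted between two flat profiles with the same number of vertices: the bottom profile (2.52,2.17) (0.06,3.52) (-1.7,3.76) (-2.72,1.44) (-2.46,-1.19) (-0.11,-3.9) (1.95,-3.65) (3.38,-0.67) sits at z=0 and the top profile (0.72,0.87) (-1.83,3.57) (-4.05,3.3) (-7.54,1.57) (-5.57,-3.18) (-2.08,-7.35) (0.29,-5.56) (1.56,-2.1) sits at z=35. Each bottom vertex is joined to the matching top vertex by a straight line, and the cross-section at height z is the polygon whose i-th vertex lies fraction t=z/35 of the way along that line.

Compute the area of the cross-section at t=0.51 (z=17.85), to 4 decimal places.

Cross-section at t=0.51: each vertex is (1-t)·p0[i] + t·p1[i].
  v1: (1-0.51)·(2.52,2.17) + 0.51·(0.72,0.87) = (1.6020,1.5070)
  v2: (1-0.51)·(0.06,3.52) + 0.51·(-1.83,3.57) = (-0.9039,3.5455)
  v3: (1-0.51)·(-1.7,3.76) + 0.51·(-4.05,3.3) = (-2.8985,3.5254)
  v4: (1-0.51)·(-2.72,1.44) + 0.51·(-7.54,1.57) = (-5.1782,1.5063)
  v5: (1-0.51)·(-2.46,-1.19) + 0.51·(-5.57,-3.18) = (-4.0461,-2.2049)
  v6: (1-0.51)·(-0.11,-3.9) + 0.51·(-2.08,-7.35) = (-1.1147,-5.6595)
  v7: (1-0.51)·(1.95,-3.65) + 0.51·(0.29,-5.56) = (1.1034,-4.6241)
  v8: (1-0.51)·(3.38,-0.67) + 0.51·(1.56,-2.1) = (2.4518,-1.3993)
Shoelace sum Σ(x_i·y_{i+1} − x_{i+1}·y_i):
  i=1: 1.6020·3.5455 − -0.9039·1.5070 = +7.0421 (running +7.0421)
  i=2: -0.9039·3.5254 − -2.8985·3.5455 = +7.0900 (running +14.1321)
  i=3: -2.8985·1.5063 − -5.1782·3.5254 = +13.8892 (running +28.0213)
  i=4: -5.1782·-2.2049 − -4.0461·1.5063 = +17.5121 (running +45.5334)
  i=5: -4.0461·-5.6595 − -1.1147·-2.2049 = +20.4411 (running +65.9745)
  i=6: -1.1147·-4.6241 − 1.1034·-5.6595 = +11.3992 (running +77.3736)
  i=7: 1.1034·-1.3993 − 2.4518·-4.6241 = +9.7934 (running +87.1670)
  i=8: 2.4518·1.5070 − 1.6020·-1.3993 = +5.9365 (running +93.1036)
Area = |Σ|/2 = |93.1036|/2 = 46.5518

Area at t=0.51: 46.5518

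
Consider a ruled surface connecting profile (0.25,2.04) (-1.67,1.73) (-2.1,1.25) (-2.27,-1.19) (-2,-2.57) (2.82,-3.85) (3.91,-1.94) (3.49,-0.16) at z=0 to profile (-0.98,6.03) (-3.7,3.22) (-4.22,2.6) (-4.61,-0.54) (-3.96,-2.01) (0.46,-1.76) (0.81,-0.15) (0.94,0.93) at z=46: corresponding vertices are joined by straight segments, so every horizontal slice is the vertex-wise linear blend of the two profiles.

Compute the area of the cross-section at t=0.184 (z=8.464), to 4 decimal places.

Area at t=0.184: 26.8346

Cross-section at t=0.184: each vertex is (1-t)·p0[i] + t·p1[i].
  v1: (1-0.184)·(0.25,2.04) + 0.184·(-0.98,6.03) = (0.0237,2.7742)
  v2: (1-0.184)·(-1.67,1.73) + 0.184·(-3.7,3.22) = (-2.0435,2.0042)
  v3: (1-0.184)·(-2.1,1.25) + 0.184·(-4.22,2.6) = (-2.4901,1.4984)
  v4: (1-0.184)·(-2.27,-1.19) + 0.184·(-4.61,-0.54) = (-2.7006,-1.0704)
  v5: (1-0.184)·(-2,-2.57) + 0.184·(-3.96,-2.01) = (-2.3606,-2.4670)
  v6: (1-0.184)·(2.82,-3.85) + 0.184·(0.46,-1.76) = (2.3858,-3.4654)
  v7: (1-0.184)·(3.91,-1.94) + 0.184·(0.81,-0.15) = (3.3396,-1.6106)
  v8: (1-0.184)·(3.49,-0.16) + 0.184·(0.94,0.93) = (3.0208,0.0406)
Shoelace sum Σ(x_i·y_{i+1} − x_{i+1}·y_i):
  i=1: 0.0237·2.0042 − -2.0435·2.7742 = +5.7165 (running +5.7165)
  i=2: -2.0435·1.4984 − -2.4901·2.0042 = +1.9285 (running +7.6450)
  i=3: -2.4901·-1.0704 − -2.7006·1.4984 = +6.7119 (running +14.3569)
  i=4: -2.7006·-2.4670 − -2.3606·-1.0704 = +4.1353 (running +18.4923)
  i=5: -2.3606·-3.4654 − 2.3858·-2.4670 = +14.0662 (running +32.5585)
  i=6: 2.3858·-1.6106 − 3.3396·-3.4654 = +7.7306 (running +40.2891)
  i=7: 3.3396·0.0406 − 3.0208·-1.6106 = +5.0009 (running +45.2900)
  i=8: 3.0208·2.7742 − 0.0237·0.0406 = +8.3792 (running +53.6692)
Area = |Σ|/2 = |53.6692|/2 = 26.8346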